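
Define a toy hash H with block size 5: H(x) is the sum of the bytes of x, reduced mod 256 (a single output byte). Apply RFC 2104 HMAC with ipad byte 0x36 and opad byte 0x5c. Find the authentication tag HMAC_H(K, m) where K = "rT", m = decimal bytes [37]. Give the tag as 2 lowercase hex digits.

Key "rT" = 72 54 is 2 bytes ≤ B = 5; zero-pad to 5 bytes: K' = 72 54 00 00 00.
K' ⊕ ipad = 44 62 36 36 36.  K' ⊕ opad = 2e 08 5c 5c 5c.
Inner input = (K'⊕ipad) ∥ m = 44 62 36 36 36 ∥ 25.
Inner hash: sum = 68+98+54+54+54+37 = 365; mod 256 = 109 → 6d.
Outer input = (K'⊕opad) ∥ inner = 2e 08 5c 5c 5c ∥ 6d.
Outer hash (tag): sum = 46+8+92+92+92+109 = 439; mod 256 = 183 → b7.

b7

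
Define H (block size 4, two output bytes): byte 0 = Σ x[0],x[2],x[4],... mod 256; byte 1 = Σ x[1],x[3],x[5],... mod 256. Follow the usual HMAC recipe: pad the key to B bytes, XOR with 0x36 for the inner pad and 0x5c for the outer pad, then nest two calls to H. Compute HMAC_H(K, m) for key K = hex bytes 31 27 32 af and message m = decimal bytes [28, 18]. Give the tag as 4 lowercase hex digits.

Key hex bytes 31 27 32 af is exactly B = 4 bytes: K' = 31 27 32 af.
K' ⊕ ipad = 07 11 04 99.  K' ⊕ opad = 6d 7b 6e f3.
Inner input = (K'⊕ipad) ∥ m = 07 11 04 99 ∥ 1c 12.
Inner hash: even-index sum = 39 mod 256 = 39; odd-index sum = 188 mod 256 = 188 → 27 bc.
Outer input = (K'⊕opad) ∥ inner = 6d 7b 6e f3 ∥ 27 bc.
Outer hash (tag): even-index sum = 258 mod 256 = 2; odd-index sum = 554 mod 256 = 42 → 02 2a.

022a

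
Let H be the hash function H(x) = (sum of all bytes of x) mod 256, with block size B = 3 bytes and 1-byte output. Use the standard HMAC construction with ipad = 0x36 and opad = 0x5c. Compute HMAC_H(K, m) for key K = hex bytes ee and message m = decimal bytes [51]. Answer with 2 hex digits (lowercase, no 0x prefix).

e1

Key hex bytes ee is 1 byte ≤ B = 3; zero-pad to 3 bytes: K' = ee 00 00.
K' ⊕ ipad = d8 36 36.  K' ⊕ opad = b2 5c 5c.
Inner input = (K'⊕ipad) ∥ m = d8 36 36 ∥ 33.
Inner hash: sum = 216+54+54+51 = 375; mod 256 = 119 → 77.
Outer input = (K'⊕opad) ∥ inner = b2 5c 5c ∥ 77.
Outer hash (tag): sum = 178+92+92+119 = 481; mod 256 = 225 → e1.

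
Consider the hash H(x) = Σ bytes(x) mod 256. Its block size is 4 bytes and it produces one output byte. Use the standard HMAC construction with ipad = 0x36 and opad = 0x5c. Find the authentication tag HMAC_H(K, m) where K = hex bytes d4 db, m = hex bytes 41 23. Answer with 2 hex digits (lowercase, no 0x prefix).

66

Key hex bytes d4 db is 2 bytes ≤ B = 4; zero-pad to 4 bytes: K' = d4 db 00 00.
K' ⊕ ipad = e2 ed 36 36.  K' ⊕ opad = 88 87 5c 5c.
Inner input = (K'⊕ipad) ∥ m = e2 ed 36 36 ∥ 41 23.
Inner hash: sum = 226+237+54+54+65+35 = 671; mod 256 = 159 → 9f.
Outer input = (K'⊕opad) ∥ inner = 88 87 5c 5c ∥ 9f.
Outer hash (tag): sum = 136+135+92+92+159 = 614; mod 256 = 102 → 66.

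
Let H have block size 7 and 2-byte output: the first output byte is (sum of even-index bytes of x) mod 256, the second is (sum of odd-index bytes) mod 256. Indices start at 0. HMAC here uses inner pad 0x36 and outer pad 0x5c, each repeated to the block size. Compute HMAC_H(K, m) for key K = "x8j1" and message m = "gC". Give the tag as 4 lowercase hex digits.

Key "x8j1" = 78 38 6a 31 is 4 bytes ≤ B = 7; zero-pad to 7 bytes: K' = 78 38 6a 31 00 00 00.
K' ⊕ ipad = 4e 0e 5c 07 36 36 36.  K' ⊕ opad = 24 64 36 6d 5c 5c 5c.
Inner input = (K'⊕ipad) ∥ m = 4e 0e 5c 07 36 36 36 ∥ 67 43.
Inner hash: even-index sum = 345 mod 256 = 89; odd-index sum = 178 mod 256 = 178 → 59 b2.
Outer input = (K'⊕opad) ∥ inner = 24 64 36 6d 5c 5c 5c ∥ 59 b2.
Outer hash (tag): even-index sum = 452 mod 256 = 196; odd-index sum = 390 mod 256 = 134 → c4 86.

c486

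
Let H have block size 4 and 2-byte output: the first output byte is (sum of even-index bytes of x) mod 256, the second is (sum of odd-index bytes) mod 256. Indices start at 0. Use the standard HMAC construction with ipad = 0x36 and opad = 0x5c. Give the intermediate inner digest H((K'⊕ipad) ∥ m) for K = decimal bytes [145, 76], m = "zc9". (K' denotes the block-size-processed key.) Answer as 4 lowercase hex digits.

9013

Key decimal bytes [145, 76] = 91 4c is 2 bytes ≤ B = 4; zero-pad to 4 bytes: K' = 91 4c 00 00.
K' ⊕ ipad = a7 7a 36 36.
Inner input = a7 7a 36 36 ∥ 7a 63 39.
Inner hash: even-index sum = 400 mod 256 = 144; odd-index sum = 275 mod 256 = 19 → 90 13.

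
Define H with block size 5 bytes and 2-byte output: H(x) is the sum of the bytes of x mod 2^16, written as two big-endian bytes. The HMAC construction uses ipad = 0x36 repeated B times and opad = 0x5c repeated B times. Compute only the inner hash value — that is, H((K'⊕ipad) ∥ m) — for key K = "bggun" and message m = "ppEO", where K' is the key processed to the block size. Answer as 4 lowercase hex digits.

Key "bggun" = 62 67 67 75 6e is exactly B = 5 bytes: K' = 62 67 67 75 6e.
K' ⊕ ipad = 54 51 51 43 58.
Inner input = 54 51 51 43 58 ∥ 70 70 45 4f.
Inner hash: sum = 84+81+81+67+88+112+112+69+79 = 773 → 03 05.

0305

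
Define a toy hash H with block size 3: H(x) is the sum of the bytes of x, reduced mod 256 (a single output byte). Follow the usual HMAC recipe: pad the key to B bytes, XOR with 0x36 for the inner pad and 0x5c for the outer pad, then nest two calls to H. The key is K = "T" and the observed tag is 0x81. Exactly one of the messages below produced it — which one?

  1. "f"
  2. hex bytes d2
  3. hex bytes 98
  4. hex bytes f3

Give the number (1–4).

Key "T" = 54 is 1 byte ≤ B = 3; zero-pad to 3 bytes: K' = 54 00 00.
K' ⊕ ipad = 62 36 36; K' ⊕ opad = 08 5c 5c.
m1: inner = H(62 36 36 66) = 34; tag = H(08 5c 5c 34) = f4
m2: inner = H(62 36 36 d2) = a0; tag = H(08 5c 5c a0) = 60
m3: inner = H(62 36 36 98) = 66; tag = H(08 5c 5c 66) = 26
m4: inner = H(62 36 36 f3) = c1; tag = H(08 5c 5c c1) = 81 ← matches

4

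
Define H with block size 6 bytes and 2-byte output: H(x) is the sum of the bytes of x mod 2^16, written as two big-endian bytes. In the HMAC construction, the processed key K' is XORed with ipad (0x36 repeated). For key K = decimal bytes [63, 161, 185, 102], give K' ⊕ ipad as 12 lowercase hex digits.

09978f503636

Key decimal bytes [63, 161, 185, 102] = 3f a1 b9 66 is 4 bytes ≤ B = 6; zero-pad to 6 bytes: K' = 3f a1 b9 66 00 00.
XOR each byte with 0x36: 3f⊕36=09, a1⊕36=97, b9⊕36=8f, 66⊕36=50, 00⊕36=36, 00⊕36=36.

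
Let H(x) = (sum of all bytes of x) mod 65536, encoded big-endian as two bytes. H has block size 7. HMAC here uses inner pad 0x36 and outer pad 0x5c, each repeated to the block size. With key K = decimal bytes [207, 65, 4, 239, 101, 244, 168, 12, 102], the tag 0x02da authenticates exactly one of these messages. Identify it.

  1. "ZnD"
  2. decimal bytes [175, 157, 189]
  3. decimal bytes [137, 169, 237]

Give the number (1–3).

Key decimal bytes [207, 65, 4, 239, 101, 244, 168, 12, 102] = cf 41 04 ef 65 f4 a8 0c 66 is 9 bytes > B = 7, so hash it first: H(key) = 04 76, then zero-pad to 7 bytes: K' = 04 76 00 00 00 00 00.
K' ⊕ ipad = 32 40 36 36 36 36 36; K' ⊕ opad = 58 2a 5c 5c 5c 5c 5c.
m1: inner = H(32 40 36 36 36 36 36 5a 6e 44) = 02 8c; tag = H(58 2a 5c 5c 5c 5c 5c 02 8c) = 02dc
m2: inner = H(32 40 36 36 36 36 36 af 9d bd) = 03 89; tag = H(58 2a 5c 5c 5c 5c 5c 03 89) = 02da ← matches
m3: inner = H(32 40 36 36 36 36 36 89 a9 ed) = 03 9f; tag = H(58 2a 5c 5c 5c 5c 5c 03 9f) = 02f0

2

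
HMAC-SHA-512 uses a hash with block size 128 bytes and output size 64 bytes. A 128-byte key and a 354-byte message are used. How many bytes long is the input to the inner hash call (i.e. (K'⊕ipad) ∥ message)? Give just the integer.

Key is 128 ≤ 128 bytes, zero-padded: |K'| = 128.
Inner input = (K'⊕ipad) ∥ m → 128 + 354 = 482 bytes.

482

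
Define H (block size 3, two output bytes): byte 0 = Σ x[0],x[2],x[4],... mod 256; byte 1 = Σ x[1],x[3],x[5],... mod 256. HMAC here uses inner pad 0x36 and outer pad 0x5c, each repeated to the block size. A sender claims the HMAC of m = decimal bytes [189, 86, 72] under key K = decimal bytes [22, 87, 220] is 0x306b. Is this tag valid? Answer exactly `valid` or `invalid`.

Key decimal bytes [22, 87, 220] = 16 57 dc is exactly B = 3 bytes: K' = 16 57 dc.
K' ⊕ ipad = 20 61 ea; K' ⊕ opad = 4a 0b 80.
Inner hash: even-index sum = 352 mod 256 = 96; odd-index sum = 358 mod 256 = 102 → 60 66.
Outer hash (recomputed tag): even-index sum = 304 mod 256 = 48; odd-index sum = 107 mod 256 = 107 → 30 6b.
Recomputed tag = 306b; claimed = 306b → match.

valid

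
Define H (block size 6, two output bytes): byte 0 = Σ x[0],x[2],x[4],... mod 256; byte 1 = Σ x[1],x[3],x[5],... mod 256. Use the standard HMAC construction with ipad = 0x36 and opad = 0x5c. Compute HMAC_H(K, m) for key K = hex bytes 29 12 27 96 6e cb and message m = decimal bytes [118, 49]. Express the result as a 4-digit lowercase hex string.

20a1

Key hex bytes 29 12 27 96 6e cb is exactly B = 6 bytes: K' = 29 12 27 96 6e cb.
K' ⊕ ipad = 1f 24 11 a0 58 fd.  K' ⊕ opad = 75 4e 7b ca 32 97.
Inner input = (K'⊕ipad) ∥ m = 1f 24 11 a0 58 fd ∥ 76 31.
Inner hash: even-index sum = 254 mod 256 = 254; odd-index sum = 498 mod 256 = 242 → fe f2.
Outer input = (K'⊕opad) ∥ inner = 75 4e 7b ca 32 97 ∥ fe f2.
Outer hash (tag): even-index sum = 544 mod 256 = 32; odd-index sum = 673 mod 256 = 161 → 20 a1.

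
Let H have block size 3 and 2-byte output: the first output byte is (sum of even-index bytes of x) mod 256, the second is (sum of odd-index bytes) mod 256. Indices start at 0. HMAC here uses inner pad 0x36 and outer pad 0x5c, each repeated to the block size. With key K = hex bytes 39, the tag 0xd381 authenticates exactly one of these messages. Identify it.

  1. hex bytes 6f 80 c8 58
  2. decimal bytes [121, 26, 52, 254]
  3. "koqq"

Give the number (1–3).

3

Key hex bytes 39 is 1 byte ≤ B = 3; zero-pad to 3 bytes: K' = 39 00 00.
K' ⊕ ipad = 0f 36 36; K' ⊕ opad = 65 5c 5c.
m1: inner = H(0f 36 36 6f 80 c8 58) = 1d 6d; tag = H(65 5c 5c 1d 6d) = 2e79
m2: inner = H(0f 36 36 79 1a 34 fe) = 5d e3; tag = H(65 5c 5c 5d e3) = a4b9
m3: inner = H(0f 36 36 6b 6f 71 71) = 25 12; tag = H(65 5c 5c 25 12) = d381 ← matches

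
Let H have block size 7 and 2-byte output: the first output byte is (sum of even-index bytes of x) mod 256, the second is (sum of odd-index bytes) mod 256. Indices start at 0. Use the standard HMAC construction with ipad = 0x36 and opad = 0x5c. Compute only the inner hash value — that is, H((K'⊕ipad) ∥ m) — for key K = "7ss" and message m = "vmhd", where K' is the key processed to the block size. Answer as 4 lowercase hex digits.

838f

Key "7ss" = 37 73 73 is 3 bytes ≤ B = 7; zero-pad to 7 bytes: K' = 37 73 73 00 00 00 00.
K' ⊕ ipad = 01 45 45 36 36 36 36.
Inner input = 01 45 45 36 36 36 36 ∥ 76 6d 68 64.
Inner hash: even-index sum = 387 mod 256 = 131; odd-index sum = 399 mod 256 = 143 → 83 8f.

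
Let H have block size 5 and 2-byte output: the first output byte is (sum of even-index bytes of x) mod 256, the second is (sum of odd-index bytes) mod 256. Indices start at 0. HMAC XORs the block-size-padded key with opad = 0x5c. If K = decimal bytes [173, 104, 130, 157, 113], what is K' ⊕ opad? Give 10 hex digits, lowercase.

f134dec12d

Key decimal bytes [173, 104, 130, 157, 113] = ad 68 82 9d 71 is exactly B = 5 bytes: K' = ad 68 82 9d 71.
XOR each byte with 0x5c: ad⊕5c=f1, 68⊕5c=34, 82⊕5c=de, 9d⊕5c=c1, 71⊕5c=2d.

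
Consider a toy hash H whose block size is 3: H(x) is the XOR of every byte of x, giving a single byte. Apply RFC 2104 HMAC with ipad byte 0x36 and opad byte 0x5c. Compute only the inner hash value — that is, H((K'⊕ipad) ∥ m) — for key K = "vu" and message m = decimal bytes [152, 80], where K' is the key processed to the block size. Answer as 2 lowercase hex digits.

Key "vu" = 76 75 is 2 bytes ≤ B = 3; zero-pad to 3 bytes: K' = 76 75 00.
K' ⊕ ipad = 40 43 36.
Inner input = 40 43 36 ∥ 98 50.
Inner hash: XOR 40⊕43⊕36⊕98⊕50 = fd.

fd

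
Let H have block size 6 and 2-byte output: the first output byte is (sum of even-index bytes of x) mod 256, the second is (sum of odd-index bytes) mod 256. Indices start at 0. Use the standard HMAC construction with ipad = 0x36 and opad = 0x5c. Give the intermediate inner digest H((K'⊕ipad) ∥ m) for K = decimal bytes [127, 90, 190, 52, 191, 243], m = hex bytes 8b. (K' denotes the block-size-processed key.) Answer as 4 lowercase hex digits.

e533

Key decimal bytes [127, 90, 190, 52, 191, 243] = 7f 5a be 34 bf f3 is exactly B = 6 bytes: K' = 7f 5a be 34 bf f3.
K' ⊕ ipad = 49 6c 88 02 89 c5.
Inner input = 49 6c 88 02 89 c5 ∥ 8b.
Inner hash: even-index sum = 485 mod 256 = 229; odd-index sum = 307 mod 256 = 51 → e5 33.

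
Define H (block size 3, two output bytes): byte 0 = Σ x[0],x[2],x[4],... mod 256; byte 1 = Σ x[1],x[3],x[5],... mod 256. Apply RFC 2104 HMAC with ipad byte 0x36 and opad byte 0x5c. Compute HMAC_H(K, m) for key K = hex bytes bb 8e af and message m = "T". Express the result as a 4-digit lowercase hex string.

Key hex bytes bb 8e af is exactly B = 3 bytes: K' = bb 8e af.
K' ⊕ ipad = 8d b8 99.  K' ⊕ opad = e7 d2 f3.
Inner input = (K'⊕ipad) ∥ m = 8d b8 99 ∥ 54.
Inner hash: even-index sum = 294 mod 256 = 38; odd-index sum = 268 mod 256 = 12 → 26 0c.
Outer input = (K'⊕opad) ∥ inner = e7 d2 f3 ∥ 26 0c.
Outer hash (tag): even-index sum = 486 mod 256 = 230; odd-index sum = 248 mod 256 = 248 → e6 f8.

e6f8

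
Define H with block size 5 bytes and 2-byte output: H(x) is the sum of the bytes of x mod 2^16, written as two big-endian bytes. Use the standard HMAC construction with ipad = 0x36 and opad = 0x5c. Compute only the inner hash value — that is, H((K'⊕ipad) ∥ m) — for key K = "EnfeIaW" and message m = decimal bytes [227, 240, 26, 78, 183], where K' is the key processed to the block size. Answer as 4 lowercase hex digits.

Key "EnfeIaW" = 45 6e 66 65 49 61 57 is 7 bytes > B = 5, so hash it first: H(key) = 02 7f, then zero-pad to 5 bytes: K' = 02 7f 00 00 00.
K' ⊕ ipad = 34 49 36 36 36.
Inner input = 34 49 36 36 36 ∥ e3 f0 1a 4e b7.
Inner hash: sum = 52+73+54+54+54+227+240+26+78+183 = 1041 → 04 11.

0411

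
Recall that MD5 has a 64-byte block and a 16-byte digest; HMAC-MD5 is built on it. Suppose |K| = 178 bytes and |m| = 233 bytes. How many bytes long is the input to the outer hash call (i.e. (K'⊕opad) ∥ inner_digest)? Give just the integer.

80

Key is 178 > 64 bytes, so it is hashed to 16 bytes then zero-padded to 64: |K'| = 64.
Outer input = (K'⊕opad) ∥ H(inner) → 64 + 16 = 80 bytes.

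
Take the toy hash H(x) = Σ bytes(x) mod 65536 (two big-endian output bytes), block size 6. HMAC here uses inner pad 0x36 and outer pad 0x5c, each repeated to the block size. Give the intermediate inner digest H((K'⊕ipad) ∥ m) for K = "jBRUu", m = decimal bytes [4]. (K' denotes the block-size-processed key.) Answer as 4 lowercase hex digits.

Key "jBRUu" = 6a 42 52 55 75 is 5 bytes ≤ B = 6; zero-pad to 6 bytes: K' = 6a 42 52 55 75 00.
K' ⊕ ipad = 5c 74 64 63 43 36.
Inner input = 5c 74 64 63 43 36 ∥ 04.
Inner hash: sum = 92+116+100+99+67+54+4 = 532 → 02 14.

0214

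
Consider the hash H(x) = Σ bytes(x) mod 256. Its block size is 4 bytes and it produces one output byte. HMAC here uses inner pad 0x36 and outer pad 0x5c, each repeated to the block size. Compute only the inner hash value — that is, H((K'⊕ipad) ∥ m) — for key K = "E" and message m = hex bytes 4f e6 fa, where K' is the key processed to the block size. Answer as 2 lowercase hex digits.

44

Key "E" = 45 is 1 byte ≤ B = 4; zero-pad to 4 bytes: K' = 45 00 00 00.
K' ⊕ ipad = 73 36 36 36.
Inner input = 73 36 36 36 ∥ 4f e6 fa.
Inner hash: sum = 115+54+54+54+79+230+250 = 836; mod 256 = 68 → 44.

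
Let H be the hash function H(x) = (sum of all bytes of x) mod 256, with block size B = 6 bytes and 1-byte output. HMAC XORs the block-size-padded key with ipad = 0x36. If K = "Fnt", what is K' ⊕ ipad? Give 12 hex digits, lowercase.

Key "Fnt" = 46 6e 74 is 3 bytes ≤ B = 6; zero-pad to 6 bytes: K' = 46 6e 74 00 00 00.
XOR each byte with 0x36: 46⊕36=70, 6e⊕36=58, 74⊕36=42, 00⊕36=36, 00⊕36=36, 00⊕36=36.

705842363636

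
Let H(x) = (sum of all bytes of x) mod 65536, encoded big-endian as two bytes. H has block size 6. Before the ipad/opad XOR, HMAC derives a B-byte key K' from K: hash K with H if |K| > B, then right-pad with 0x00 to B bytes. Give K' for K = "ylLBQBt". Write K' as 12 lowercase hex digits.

|K| = 7 > B = 6, so first hash the key.
H(K): sum = 121+108+76+66+81+66+116 = 634 → 02 7a.
Zero-pad H(K) = 02 7a to 6 bytes: K' = 02 7a 00 00 00 00.

027a00000000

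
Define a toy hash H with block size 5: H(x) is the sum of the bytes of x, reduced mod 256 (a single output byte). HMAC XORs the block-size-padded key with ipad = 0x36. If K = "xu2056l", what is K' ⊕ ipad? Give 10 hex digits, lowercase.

1036363636

Key "xu2056l" = 78 75 32 30 35 36 6c is 7 bytes > B = 5, so hash it first: H(key) = 26, then zero-pad to 5 bytes: K' = 26 00 00 00 00.
XOR each byte with 0x36: 26⊕36=10, 00⊕36=36, 00⊕36=36, 00⊕36=36, 00⊕36=36.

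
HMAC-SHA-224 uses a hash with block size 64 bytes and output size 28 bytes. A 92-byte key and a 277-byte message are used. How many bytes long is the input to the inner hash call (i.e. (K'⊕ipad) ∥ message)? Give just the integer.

Key is 92 > 64 bytes, so it is hashed to 28 bytes then zero-padded to 64: |K'| = 64.
Inner input = (K'⊕ipad) ∥ m → 64 + 277 = 341 bytes.

341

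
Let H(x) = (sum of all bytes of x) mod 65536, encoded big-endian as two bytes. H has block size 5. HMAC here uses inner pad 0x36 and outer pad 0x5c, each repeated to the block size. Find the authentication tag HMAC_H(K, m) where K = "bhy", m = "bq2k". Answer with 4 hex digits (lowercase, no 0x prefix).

Key "bhy" = 62 68 79 is 3 bytes ≤ B = 5; zero-pad to 5 bytes: K' = 62 68 79 00 00.
K' ⊕ ipad = 54 5e 4f 36 36.  K' ⊕ opad = 3e 34 25 5c 5c.
Inner input = (K'⊕ipad) ∥ m = 54 5e 4f 36 36 ∥ 62 71 32 6b.
Inner hash: sum = 84+94+79+54+54+98+113+50+107 = 733 → 02 dd.
Outer input = (K'⊕opad) ∥ inner = 3e 34 25 5c 5c ∥ 02 dd.
Outer hash (tag): sum = 62+52+37+92+92+2+221 = 558 → 02 2e.

022e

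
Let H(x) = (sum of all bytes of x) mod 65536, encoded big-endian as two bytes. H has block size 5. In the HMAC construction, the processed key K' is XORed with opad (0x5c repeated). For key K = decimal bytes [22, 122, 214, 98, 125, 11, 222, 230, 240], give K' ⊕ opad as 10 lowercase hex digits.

59585c5c5c

Key decimal bytes [22, 122, 214, 98, 125, 11, 222, 230, 240] = 16 7a d6 62 7d 0b de e6 f0 is 9 bytes > B = 5, so hash it first: H(key) = 05 04, then zero-pad to 5 bytes: K' = 05 04 00 00 00.
XOR each byte with 0x5c: 05⊕5c=59, 04⊕5c=58, 00⊕5c=5c, 00⊕5c=5c, 00⊕5c=5c.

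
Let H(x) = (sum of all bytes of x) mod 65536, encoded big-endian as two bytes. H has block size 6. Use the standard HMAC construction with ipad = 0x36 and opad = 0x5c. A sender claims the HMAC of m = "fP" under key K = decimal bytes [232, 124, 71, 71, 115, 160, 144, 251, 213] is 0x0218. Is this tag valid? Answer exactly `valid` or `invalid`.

Key decimal bytes [232, 124, 71, 71, 115, 160, 144, 251, 213] = e8 7c 47 47 73 a0 90 fb d5 is 9 bytes > B = 6, so hash it first: H(key) = 05 65, then zero-pad to 6 bytes: K' = 05 65 00 00 00 00.
K' ⊕ ipad = 33 53 36 36 36 36; K' ⊕ opad = 59 39 5c 5c 5c 5c.
Inner hash: sum = 51+83+54+54+54+54+102+80 = 532 → 02 14.
Outer hash (recomputed tag): sum = 89+57+92+92+92+92+2+20 = 536 → 02 18.
Recomputed tag = 0218; claimed = 0218 → match.

valid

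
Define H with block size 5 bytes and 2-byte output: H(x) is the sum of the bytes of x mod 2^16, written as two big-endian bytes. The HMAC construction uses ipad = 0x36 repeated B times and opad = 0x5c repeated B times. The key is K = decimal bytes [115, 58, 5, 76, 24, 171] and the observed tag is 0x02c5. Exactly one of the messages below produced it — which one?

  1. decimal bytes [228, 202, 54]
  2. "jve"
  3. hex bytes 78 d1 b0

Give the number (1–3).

1

Key decimal bytes [115, 58, 5, 76, 24, 171] = 73 3a 05 4c 18 ab is 6 bytes > B = 5, so hash it first: H(key) = 01 c1, then zero-pad to 5 bytes: K' = 01 c1 00 00 00.
K' ⊕ ipad = 37 f7 36 36 36; K' ⊕ opad = 5d 9d 5c 5c 5c.
m1: inner = H(37 f7 36 36 36 e4 ca 36) = 03 b4; tag = H(5d 9d 5c 5c 5c 03 b4) = 02c5 ← matches
m2: inner = H(37 f7 36 36 36 6a 76 65) = 03 15; tag = H(5d 9d 5c 5c 5c 03 15) = 0226
m3: inner = H(37 f7 36 36 36 78 d1 b0) = 03 c9; tag = H(5d 9d 5c 5c 5c 03 c9) = 02da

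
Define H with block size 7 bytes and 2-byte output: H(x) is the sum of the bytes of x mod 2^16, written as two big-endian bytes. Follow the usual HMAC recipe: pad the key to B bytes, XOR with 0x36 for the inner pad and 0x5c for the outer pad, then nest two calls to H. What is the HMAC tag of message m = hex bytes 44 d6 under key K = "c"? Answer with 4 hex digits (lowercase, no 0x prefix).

Key "c" = 63 is 1 byte ≤ B = 7; zero-pad to 7 bytes: K' = 63 00 00 00 00 00 00.
K' ⊕ ipad = 55 36 36 36 36 36 36.  K' ⊕ opad = 3f 5c 5c 5c 5c 5c 5c.
Inner input = (K'⊕ipad) ∥ m = 55 36 36 36 36 36 36 ∥ 44 d6.
Inner hash: sum = 85+54+54+54+54+54+54+68+214 = 691 → 02 b3.
Outer input = (K'⊕opad) ∥ inner = 3f 5c 5c 5c 5c 5c 5c ∥ 02 b3.
Outer hash (tag): sum = 63+92+92+92+92+92+92+2+179 = 796 → 03 1c.

031c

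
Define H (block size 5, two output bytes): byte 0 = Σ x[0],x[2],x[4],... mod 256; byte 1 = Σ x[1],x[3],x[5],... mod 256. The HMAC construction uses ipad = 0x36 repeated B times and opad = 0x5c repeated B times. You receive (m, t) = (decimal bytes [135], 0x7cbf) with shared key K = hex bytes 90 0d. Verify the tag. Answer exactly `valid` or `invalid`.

Key hex bytes 90 0d is 2 bytes ≤ B = 5; zero-pad to 5 bytes: K' = 90 0d 00 00 00.
K' ⊕ ipad = a6 3b 36 36 36; K' ⊕ opad = cc 51 5c 5c 5c.
Inner hash: even-index sum = 274 mod 256 = 18; odd-index sum = 248 mod 256 = 248 → 12 f8.
Outer hash (recomputed tag): even-index sum = 636 mod 256 = 124; odd-index sum = 191 mod 256 = 191 → 7c bf.
Recomputed tag = 7cbf; claimed = 7cbf → match.

valid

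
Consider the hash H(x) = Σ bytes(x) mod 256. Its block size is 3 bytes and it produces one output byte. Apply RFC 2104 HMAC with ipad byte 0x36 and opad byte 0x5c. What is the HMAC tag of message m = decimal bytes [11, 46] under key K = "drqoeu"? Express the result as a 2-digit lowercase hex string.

cf

Key "drqoeu" = 64 72 71 6f 65 75 is 6 bytes > B = 3, so hash it first: H(key) = 90, then zero-pad to 3 bytes: K' = 90 00 00.
K' ⊕ ipad = a6 36 36.  K' ⊕ opad = cc 5c 5c.
Inner input = (K'⊕ipad) ∥ m = a6 36 36 ∥ 0b 2e.
Inner hash: sum = 166+54+54+11+46 = 331; mod 256 = 75 → 4b.
Outer input = (K'⊕opad) ∥ inner = cc 5c 5c ∥ 4b.
Outer hash (tag): sum = 204+92+92+75 = 463; mod 256 = 207 → cf.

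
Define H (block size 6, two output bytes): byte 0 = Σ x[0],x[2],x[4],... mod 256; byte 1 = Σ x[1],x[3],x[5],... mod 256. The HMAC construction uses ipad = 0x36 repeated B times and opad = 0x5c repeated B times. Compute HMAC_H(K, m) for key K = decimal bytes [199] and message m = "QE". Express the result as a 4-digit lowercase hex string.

Key decimal bytes [199] = c7 is 1 byte ≤ B = 6; zero-pad to 6 bytes: K' = c7 00 00 00 00 00.
K' ⊕ ipad = f1 36 36 36 36 36.  K' ⊕ opad = 9b 5c 5c 5c 5c 5c.
Inner input = (K'⊕ipad) ∥ m = f1 36 36 36 36 36 ∥ 51 45.
Inner hash: even-index sum = 430 mod 256 = 174; odd-index sum = 231 mod 256 = 231 → ae e7.
Outer input = (K'⊕opad) ∥ inner = 9b 5c 5c 5c 5c 5c ∥ ae e7.
Outer hash (tag): even-index sum = 513 mod 256 = 1; odd-index sum = 507 mod 256 = 251 → 01 fb.

01fb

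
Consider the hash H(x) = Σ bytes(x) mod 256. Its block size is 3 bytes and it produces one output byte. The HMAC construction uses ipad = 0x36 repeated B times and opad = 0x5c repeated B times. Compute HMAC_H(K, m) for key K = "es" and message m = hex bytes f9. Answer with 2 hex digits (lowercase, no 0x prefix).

Key "es" = 65 73 is 2 bytes ≤ B = 3; zero-pad to 3 bytes: K' = 65 73 00.
K' ⊕ ipad = 53 45 36.  K' ⊕ opad = 39 2f 5c.
Inner input = (K'⊕ipad) ∥ m = 53 45 36 ∥ f9.
Inner hash: sum = 83+69+54+249 = 455; mod 256 = 199 → c7.
Outer input = (K'⊕opad) ∥ inner = 39 2f 5c ∥ c7.
Outer hash (tag): sum = 57+47+92+199 = 395; mod 256 = 139 → 8b.

8b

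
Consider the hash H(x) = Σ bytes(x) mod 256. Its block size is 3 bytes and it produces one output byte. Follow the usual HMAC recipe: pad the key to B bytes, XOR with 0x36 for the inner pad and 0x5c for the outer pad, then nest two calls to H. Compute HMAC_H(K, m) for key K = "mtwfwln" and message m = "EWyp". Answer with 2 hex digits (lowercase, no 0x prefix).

35

Key "mtwfwln" = 6d 74 77 66 77 6c 6e is 7 bytes > B = 3, so hash it first: H(key) = 0f, then zero-pad to 3 bytes: K' = 0f 00 00.
K' ⊕ ipad = 39 36 36.  K' ⊕ opad = 53 5c 5c.
Inner input = (K'⊕ipad) ∥ m = 39 36 36 ∥ 45 57 79 70.
Inner hash: sum = 57+54+54+69+87+121+112 = 554; mod 256 = 42 → 2a.
Outer input = (K'⊕opad) ∥ inner = 53 5c 5c ∥ 2a.
Outer hash (tag): sum = 83+92+92+42 = 309; mod 256 = 53 → 35.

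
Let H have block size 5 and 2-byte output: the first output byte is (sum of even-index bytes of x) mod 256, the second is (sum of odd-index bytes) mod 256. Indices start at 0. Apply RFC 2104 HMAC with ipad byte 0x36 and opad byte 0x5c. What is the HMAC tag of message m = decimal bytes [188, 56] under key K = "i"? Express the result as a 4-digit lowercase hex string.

Key "i" = 69 is 1 byte ≤ B = 5; zero-pad to 5 bytes: K' = 69 00 00 00 00.
K' ⊕ ipad = 5f 36 36 36 36.  K' ⊕ opad = 35 5c 5c 5c 5c.
Inner input = (K'⊕ipad) ∥ m = 5f 36 36 36 36 ∥ bc 38.
Inner hash: even-index sum = 259 mod 256 = 3; odd-index sum = 296 mod 256 = 40 → 03 28.
Outer input = (K'⊕opad) ∥ inner = 35 5c 5c 5c 5c ∥ 03 28.
Outer hash (tag): even-index sum = 277 mod 256 = 21; odd-index sum = 187 mod 256 = 187 → 15 bb.

15bb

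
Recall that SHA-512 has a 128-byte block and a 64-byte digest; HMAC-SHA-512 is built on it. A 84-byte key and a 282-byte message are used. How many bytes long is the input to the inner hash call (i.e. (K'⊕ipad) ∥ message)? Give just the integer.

410

Key is 84 ≤ 128 bytes, zero-padded: |K'| = 128.
Inner input = (K'⊕ipad) ∥ m → 128 + 282 = 410 bytes.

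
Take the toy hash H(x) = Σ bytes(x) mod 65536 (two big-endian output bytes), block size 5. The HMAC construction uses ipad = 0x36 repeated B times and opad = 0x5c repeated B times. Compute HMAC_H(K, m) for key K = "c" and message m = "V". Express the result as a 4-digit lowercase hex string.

Key "c" = 63 is 1 byte ≤ B = 5; zero-pad to 5 bytes: K' = 63 00 00 00 00.
K' ⊕ ipad = 55 36 36 36 36.  K' ⊕ opad = 3f 5c 5c 5c 5c.
Inner input = (K'⊕ipad) ∥ m = 55 36 36 36 36 ∥ 56.
Inner hash: sum = 85+54+54+54+54+86 = 387 → 01 83.
Outer input = (K'⊕opad) ∥ inner = 3f 5c 5c 5c 5c ∥ 01 83.
Outer hash (tag): sum = 63+92+92+92+92+1+131 = 563 → 02 33.

0233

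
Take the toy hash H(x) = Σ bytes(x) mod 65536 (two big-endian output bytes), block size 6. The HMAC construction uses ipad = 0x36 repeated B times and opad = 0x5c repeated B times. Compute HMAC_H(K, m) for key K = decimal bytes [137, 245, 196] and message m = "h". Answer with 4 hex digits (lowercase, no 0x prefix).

Key decimal bytes [137, 245, 196] = 89 f5 c4 is 3 bytes ≤ B = 6; zero-pad to 6 bytes: K' = 89 f5 c4 00 00 00.
K' ⊕ ipad = bf c3 f2 36 36 36.  K' ⊕ opad = d5 a9 98 5c 5c 5c.
Inner input = (K'⊕ipad) ∥ m = bf c3 f2 36 36 36 ∥ 68.
Inner hash: sum = 191+195+242+54+54+54+104 = 894 → 03 7e.
Outer input = (K'⊕opad) ∥ inner = d5 a9 98 5c 5c 5c ∥ 03 7e.
Outer hash (tag): sum = 213+169+152+92+92+92+3+126 = 939 → 03 ab.

03ab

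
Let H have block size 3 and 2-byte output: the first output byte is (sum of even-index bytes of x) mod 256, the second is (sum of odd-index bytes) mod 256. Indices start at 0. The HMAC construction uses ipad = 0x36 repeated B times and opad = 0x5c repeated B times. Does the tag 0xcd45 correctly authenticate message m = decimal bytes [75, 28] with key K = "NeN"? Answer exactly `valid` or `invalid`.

invalid

Key "NeN" = 4e 65 4e is exactly B = 3 bytes: K' = 4e 65 4e.
K' ⊕ ipad = 78 53 78; K' ⊕ opad = 12 39 12.
Inner hash: even-index sum = 268 mod 256 = 12; odd-index sum = 158 mod 256 = 158 → 0c 9e.
Outer hash (recomputed tag): even-index sum = 194 mod 256 = 194; odd-index sum = 69 mod 256 = 69 → c2 45.
Recomputed tag = c245; claimed = cd45 → mismatch.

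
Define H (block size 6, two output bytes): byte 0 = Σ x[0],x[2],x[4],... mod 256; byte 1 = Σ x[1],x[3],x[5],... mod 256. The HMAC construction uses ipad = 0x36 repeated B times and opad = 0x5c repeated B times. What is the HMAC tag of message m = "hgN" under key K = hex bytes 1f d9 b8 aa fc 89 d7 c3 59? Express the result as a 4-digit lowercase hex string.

Key hex bytes 1f d9 b8 aa fc 89 d7 c3 59 is 9 bytes > B = 6, so hash it first: H(key) = 03 cf, then zero-pad to 6 bytes: K' = 03 cf 00 00 00 00.
K' ⊕ ipad = 35 f9 36 36 36 36.  K' ⊕ opad = 5f 93 5c 5c 5c 5c.
Inner input = (K'⊕ipad) ∥ m = 35 f9 36 36 36 36 ∥ 68 67 4e.
Inner hash: even-index sum = 343 mod 256 = 87; odd-index sum = 460 mod 256 = 204 → 57 cc.
Outer input = (K'⊕opad) ∥ inner = 5f 93 5c 5c 5c 5c ∥ 57 cc.
Outer hash (tag): even-index sum = 366 mod 256 = 110; odd-index sum = 535 mod 256 = 23 → 6e 17.

6e17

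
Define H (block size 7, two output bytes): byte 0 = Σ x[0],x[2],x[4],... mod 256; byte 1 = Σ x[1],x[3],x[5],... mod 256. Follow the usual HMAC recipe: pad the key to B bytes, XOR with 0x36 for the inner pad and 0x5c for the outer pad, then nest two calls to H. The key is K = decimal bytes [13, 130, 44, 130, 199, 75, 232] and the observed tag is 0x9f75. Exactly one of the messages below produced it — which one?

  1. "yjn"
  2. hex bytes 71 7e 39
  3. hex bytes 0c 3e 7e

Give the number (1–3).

Key decimal bytes [13, 130, 44, 130, 199, 75, 232] = 0d 82 2c 82 c7 4b e8 is exactly B = 7 bytes: K' = 0d 82 2c 82 c7 4b e8.
K' ⊕ ipad = 3b b4 1a b4 f1 7d de; K' ⊕ opad = 51 de 70 de 9b 17 b4.
m1: inner = H(3b b4 1a b4 f1 7d de 79 6a 6e) = 8e cc; tag = H(51 de 70 de 9b 17 b4 8e cc) = dc61
m2: inner = H(3b b4 1a b4 f1 7d de 71 7e 39) = a2 8f; tag = H(51 de 70 de 9b 17 b4 a2 8f) = 9f75 ← matches
m3: inner = H(3b b4 1a b4 f1 7d de 0c 3e 7e) = 62 6f; tag = H(51 de 70 de 9b 17 b4 62 6f) = 7f35

2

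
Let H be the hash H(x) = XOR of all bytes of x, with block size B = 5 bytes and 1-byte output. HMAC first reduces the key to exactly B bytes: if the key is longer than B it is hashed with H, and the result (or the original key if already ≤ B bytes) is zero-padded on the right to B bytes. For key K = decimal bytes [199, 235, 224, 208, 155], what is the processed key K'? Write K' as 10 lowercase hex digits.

Key decimal bytes [199, 235, 224, 208, 155] = c7 eb e0 d0 9b is exactly B = 5 bytes: K' = c7 eb e0 d0 9b.

c7ebe0d09b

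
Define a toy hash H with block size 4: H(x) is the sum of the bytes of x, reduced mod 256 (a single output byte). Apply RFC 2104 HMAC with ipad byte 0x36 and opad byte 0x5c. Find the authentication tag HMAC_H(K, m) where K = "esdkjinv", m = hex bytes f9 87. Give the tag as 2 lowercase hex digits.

Key "esdkjinv" = 65 73 64 6b 6a 69 6e 76 is 8 bytes > B = 4, so hash it first: H(key) = 5e, then zero-pad to 4 bytes: K' = 5e 00 00 00.
K' ⊕ ipad = 68 36 36 36.  K' ⊕ opad = 02 5c 5c 5c.
Inner input = (K'⊕ipad) ∥ m = 68 36 36 36 ∥ f9 87.
Inner hash: sum = 104+54+54+54+249+135 = 650; mod 256 = 138 → 8a.
Outer input = (K'⊕opad) ∥ inner = 02 5c 5c 5c ∥ 8a.
Outer hash (tag): sum = 2+92+92+92+138 = 416; mod 256 = 160 → a0.

a0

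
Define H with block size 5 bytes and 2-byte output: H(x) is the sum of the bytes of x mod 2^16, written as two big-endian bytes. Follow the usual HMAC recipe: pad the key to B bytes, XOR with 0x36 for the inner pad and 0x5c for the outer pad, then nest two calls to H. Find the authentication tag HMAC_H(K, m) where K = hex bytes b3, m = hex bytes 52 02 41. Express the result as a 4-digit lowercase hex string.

0352

Key hex bytes b3 is 1 byte ≤ B = 5; zero-pad to 5 bytes: K' = b3 00 00 00 00.
K' ⊕ ipad = 85 36 36 36 36.  K' ⊕ opad = ef 5c 5c 5c 5c.
Inner input = (K'⊕ipad) ∥ m = 85 36 36 36 36 ∥ 52 02 41.
Inner hash: sum = 133+54+54+54+54+82+2+65 = 498 → 01 f2.
Outer input = (K'⊕opad) ∥ inner = ef 5c 5c 5c 5c ∥ 01 f2.
Outer hash (tag): sum = 239+92+92+92+92+1+242 = 850 → 03 52.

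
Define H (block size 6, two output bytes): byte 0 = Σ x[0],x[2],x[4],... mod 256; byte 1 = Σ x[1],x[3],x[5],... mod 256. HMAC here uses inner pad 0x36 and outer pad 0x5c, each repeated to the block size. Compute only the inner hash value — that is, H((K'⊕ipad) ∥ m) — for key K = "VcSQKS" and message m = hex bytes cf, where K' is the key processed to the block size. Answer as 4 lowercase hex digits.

Key "VcSQKS" = 56 63 53 51 4b 53 is exactly B = 6 bytes: K' = 56 63 53 51 4b 53.
K' ⊕ ipad = 60 55 65 67 7d 65.
Inner input = 60 55 65 67 7d 65 ∥ cf.
Inner hash: even-index sum = 529 mod 256 = 17; odd-index sum = 289 mod 256 = 33 → 11 21.

1121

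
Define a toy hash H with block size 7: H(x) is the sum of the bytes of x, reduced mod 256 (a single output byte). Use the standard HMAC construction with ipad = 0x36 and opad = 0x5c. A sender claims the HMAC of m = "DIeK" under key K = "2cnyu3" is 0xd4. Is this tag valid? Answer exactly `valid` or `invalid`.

invalid

Key "2cnyu3" = 32 63 6e 79 75 33 is 6 bytes ≤ B = 7; zero-pad to 7 bytes: K' = 32 63 6e 79 75 33 00.
K' ⊕ ipad = 04 55 58 4f 43 05 36; K' ⊕ opad = 6e 3f 32 25 29 6f 5c.
Inner hash: sum = 4+85+88+79+67+5+54+68+73+101+75 = 699; mod 256 = 187 → bb.
Outer hash (recomputed tag): sum = 110+63+50+37+41+111+92+187 = 691; mod 256 = 179 → b3.
Recomputed tag = b3; claimed = d4 → mismatch.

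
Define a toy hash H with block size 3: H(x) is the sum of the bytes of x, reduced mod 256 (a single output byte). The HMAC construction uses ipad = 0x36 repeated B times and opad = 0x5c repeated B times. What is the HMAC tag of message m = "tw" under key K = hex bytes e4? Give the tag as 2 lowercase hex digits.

Key hex bytes e4 is 1 byte ≤ B = 3; zero-pad to 3 bytes: K' = e4 00 00.
K' ⊕ ipad = d2 36 36.  K' ⊕ opad = b8 5c 5c.
Inner input = (K'⊕ipad) ∥ m = d2 36 36 ∥ 74 77.
Inner hash: sum = 210+54+54+116+119 = 553; mod 256 = 41 → 29.
Outer input = (K'⊕opad) ∥ inner = b8 5c 5c ∥ 29.
Outer hash (tag): sum = 184+92+92+41 = 409; mod 256 = 153 → 99.

99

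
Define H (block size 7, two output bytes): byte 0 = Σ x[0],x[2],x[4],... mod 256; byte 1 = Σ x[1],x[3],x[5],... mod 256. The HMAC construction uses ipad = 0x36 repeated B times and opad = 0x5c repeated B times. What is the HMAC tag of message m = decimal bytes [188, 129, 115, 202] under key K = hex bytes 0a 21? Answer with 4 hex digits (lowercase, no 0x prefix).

1c5e

Key hex bytes 0a 21 is 2 bytes ≤ B = 7; zero-pad to 7 bytes: K' = 0a 21 00 00 00 00 00.
K' ⊕ ipad = 3c 17 36 36 36 36 36.  K' ⊕ opad = 56 7d 5c 5c 5c 5c 5c.
Inner input = (K'⊕ipad) ∥ m = 3c 17 36 36 36 36 36 ∥ bc 81 73 ca.
Inner hash: even-index sum = 553 mod 256 = 41; odd-index sum = 434 mod 256 = 178 → 29 b2.
Outer input = (K'⊕opad) ∥ inner = 56 7d 5c 5c 5c 5c 5c ∥ 29 b2.
Outer hash (tag): even-index sum = 540 mod 256 = 28; odd-index sum = 350 mod 256 = 94 → 1c 5e.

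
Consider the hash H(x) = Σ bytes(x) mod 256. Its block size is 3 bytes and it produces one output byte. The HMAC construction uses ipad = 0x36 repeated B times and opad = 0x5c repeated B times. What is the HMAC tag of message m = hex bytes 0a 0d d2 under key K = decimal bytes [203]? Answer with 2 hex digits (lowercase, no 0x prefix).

a1

Key decimal bytes [203] = cb is 1 byte ≤ B = 3; zero-pad to 3 bytes: K' = cb 00 00.
K' ⊕ ipad = fd 36 36.  K' ⊕ opad = 97 5c 5c.
Inner input = (K'⊕ipad) ∥ m = fd 36 36 ∥ 0a 0d d2.
Inner hash: sum = 253+54+54+10+13+210 = 594; mod 256 = 82 → 52.
Outer input = (K'⊕opad) ∥ inner = 97 5c 5c ∥ 52.
Outer hash (tag): sum = 151+92+92+82 = 417; mod 256 = 161 → a1.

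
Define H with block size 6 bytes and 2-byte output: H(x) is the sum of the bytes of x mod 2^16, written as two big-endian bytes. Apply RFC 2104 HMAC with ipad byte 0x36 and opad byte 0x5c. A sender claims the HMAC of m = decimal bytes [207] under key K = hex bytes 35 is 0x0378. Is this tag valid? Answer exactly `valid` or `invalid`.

Key hex bytes 35 is 1 byte ≤ B = 6; zero-pad to 6 bytes: K' = 35 00 00 00 00 00.
K' ⊕ ipad = 03 36 36 36 36 36; K' ⊕ opad = 69 5c 5c 5c 5c 5c.
Inner hash: sum = 3+54+54+54+54+54+207 = 480 → 01 e0.
Outer hash (recomputed tag): sum = 105+92+92+92+92+92+1+224 = 790 → 03 16.
Recomputed tag = 0316; claimed = 0378 → mismatch.

invalid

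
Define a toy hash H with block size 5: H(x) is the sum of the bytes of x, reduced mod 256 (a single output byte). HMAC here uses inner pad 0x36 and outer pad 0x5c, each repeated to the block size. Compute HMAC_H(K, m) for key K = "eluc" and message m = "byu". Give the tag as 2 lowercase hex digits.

f8

Key "eluc" = 65 6c 75 63 is 4 bytes ≤ B = 5; zero-pad to 5 bytes: K' = 65 6c 75 63 00.
K' ⊕ ipad = 53 5a 43 55 36.  K' ⊕ opad = 39 30 29 3f 5c.
Inner input = (K'⊕ipad) ∥ m = 53 5a 43 55 36 ∥ 62 79 75.
Inner hash: sum = 83+90+67+85+54+98+121+117 = 715; mod 256 = 203 → cb.
Outer input = (K'⊕opad) ∥ inner = 39 30 29 3f 5c ∥ cb.
Outer hash (tag): sum = 57+48+41+63+92+203 = 504; mod 256 = 248 → f8.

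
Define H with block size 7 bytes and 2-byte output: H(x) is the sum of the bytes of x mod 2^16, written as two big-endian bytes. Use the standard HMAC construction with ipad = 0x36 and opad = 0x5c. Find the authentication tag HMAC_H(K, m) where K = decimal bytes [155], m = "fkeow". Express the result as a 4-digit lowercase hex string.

0300

Key decimal bytes [155] = 9b is 1 byte ≤ B = 7; zero-pad to 7 bytes: K' = 9b 00 00 00 00 00 00.
K' ⊕ ipad = ad 36 36 36 36 36 36.  K' ⊕ opad = c7 5c 5c 5c 5c 5c 5c.
Inner input = (K'⊕ipad) ∥ m = ad 36 36 36 36 36 36 ∥ 66 6b 65 6f 77.
Inner hash: sum = 173+54+54+54+54+54+54+102+107+101+111+119 = 1037 → 04 0d.
Outer input = (K'⊕opad) ∥ inner = c7 5c 5c 5c 5c 5c 5c ∥ 04 0d.
Outer hash (tag): sum = 199+92+92+92+92+92+92+4+13 = 768 → 03 00.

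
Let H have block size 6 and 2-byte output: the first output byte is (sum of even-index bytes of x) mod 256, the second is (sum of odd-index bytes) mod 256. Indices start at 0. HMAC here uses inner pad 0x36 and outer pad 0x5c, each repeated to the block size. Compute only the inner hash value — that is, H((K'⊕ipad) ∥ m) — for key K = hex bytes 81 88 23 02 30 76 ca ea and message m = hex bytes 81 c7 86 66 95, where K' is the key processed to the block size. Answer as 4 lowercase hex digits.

Key hex bytes 81 88 23 02 30 76 ca ea is 8 bytes > B = 6, so hash it first: H(key) = 9e ea, then zero-pad to 6 bytes: K' = 9e ea 00 00 00 00.
K' ⊕ ipad = a8 dc 36 36 36 36.
Inner input = a8 dc 36 36 36 36 ∥ 81 c7 86 66 95.
Inner hash: even-index sum = 688 mod 256 = 176; odd-index sum = 629 mod 256 = 117 → b0 75.

b075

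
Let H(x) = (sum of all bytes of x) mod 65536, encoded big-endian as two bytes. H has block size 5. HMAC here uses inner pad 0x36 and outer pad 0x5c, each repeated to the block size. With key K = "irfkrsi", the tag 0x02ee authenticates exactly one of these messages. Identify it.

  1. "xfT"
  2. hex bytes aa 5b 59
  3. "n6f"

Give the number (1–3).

Key "irfkrsi" = 69 72 66 6b 72 73 69 is 7 bytes > B = 5, so hash it first: H(key) = 02 fa, then zero-pad to 5 bytes: K' = 02 fa 00 00 00.
K' ⊕ ipad = 34 cc 36 36 36; K' ⊕ opad = 5e a6 5c 5c 5c.
m1: inner = H(34 cc 36 36 36 78 66 54) = 02 d4; tag = H(5e a6 5c 5c 5c 02 d4) = 02ee ← matches
m2: inner = H(34 cc 36 36 36 aa 5b 59) = 03 00; tag = H(5e a6 5c 5c 5c 03 00) = 021b
m3: inner = H(34 cc 36 36 36 6e 36 66) = 02 ac; tag = H(5e a6 5c 5c 5c 02 ac) = 02c6

1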